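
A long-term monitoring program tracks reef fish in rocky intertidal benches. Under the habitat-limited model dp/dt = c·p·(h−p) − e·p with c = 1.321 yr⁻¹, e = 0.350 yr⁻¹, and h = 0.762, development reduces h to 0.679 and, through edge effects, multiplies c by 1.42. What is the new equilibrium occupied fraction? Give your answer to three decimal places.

0.492

Before: p* = h − e/c = 0.762 − 0.350/1.321 = 0.762 − 0.2650 = 0.4970.
After: c = 1.87582, e = 0.35, h = 0.679; p* = 0.679 − 0.35/1.87582 = 0.4924.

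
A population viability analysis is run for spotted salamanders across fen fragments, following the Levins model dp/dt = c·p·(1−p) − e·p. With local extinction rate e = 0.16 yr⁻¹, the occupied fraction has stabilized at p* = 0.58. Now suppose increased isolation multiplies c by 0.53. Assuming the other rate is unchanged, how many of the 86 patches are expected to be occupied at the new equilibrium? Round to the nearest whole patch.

Balance c(1−p*) = e gives c = e/(1 − 0.58000) = 0.16/0.42000 = 0.38095.
New p* = 1 − e/c = 1 − 0.16000/0.20190 = 0.20753.
Expected occupied = 86 × 0.20753 = 17.85 ≈ 18.

18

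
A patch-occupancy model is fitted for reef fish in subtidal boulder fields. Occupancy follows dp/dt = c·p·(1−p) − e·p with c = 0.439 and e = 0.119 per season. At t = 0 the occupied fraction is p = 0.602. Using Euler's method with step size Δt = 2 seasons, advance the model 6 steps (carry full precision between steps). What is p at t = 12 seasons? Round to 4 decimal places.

Update rule: p ← p + [c·p·(1−p) − e·p]·Δt with Δt = 2.
step 1: Δp = +0.06709, p = 0.66909
step 2: Δp = +0.03515, p = 0.70424
step 3: Δp = +0.01526, p = 0.71951
step 4: Δp = +0.00595, p = 0.72546
step 5: Δp = +0.00221, p = 0.72767
step 6: Δp = +0.00080, p = 0.72847

0.7285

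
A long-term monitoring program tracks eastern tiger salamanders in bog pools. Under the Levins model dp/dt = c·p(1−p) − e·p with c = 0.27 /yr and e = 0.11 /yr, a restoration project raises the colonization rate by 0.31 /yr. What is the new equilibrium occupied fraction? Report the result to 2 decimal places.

0.81

Before: p* = 1 − 0.11/0.27 = 0.5926.
After the change, c = 0.58, e = 0.11, so p* = 1 − 0.11/0.58 = 0.8103.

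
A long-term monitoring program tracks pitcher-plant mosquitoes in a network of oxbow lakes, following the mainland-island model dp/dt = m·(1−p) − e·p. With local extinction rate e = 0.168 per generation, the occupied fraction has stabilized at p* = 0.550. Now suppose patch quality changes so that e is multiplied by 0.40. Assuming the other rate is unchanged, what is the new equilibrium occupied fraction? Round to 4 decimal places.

0.7534

Balance m(1−p*) = e·p* gives m = e·p*/(1−p*) = 0.168×0.55000/0.45000 = 0.20533.
New p* = m/(m+e) = 0.20533/(0.20533+0.06720) = 0.75342.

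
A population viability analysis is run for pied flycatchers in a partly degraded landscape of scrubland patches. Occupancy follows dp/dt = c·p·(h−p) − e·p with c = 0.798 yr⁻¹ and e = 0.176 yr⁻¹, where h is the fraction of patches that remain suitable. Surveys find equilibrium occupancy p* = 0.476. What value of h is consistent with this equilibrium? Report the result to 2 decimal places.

0.70

At equilibrium c(h−p*) = e, so h = p* + e/c.
h = 0.476 + 0.176/0.798 = 0.476 + 0.2206 = 0.6966.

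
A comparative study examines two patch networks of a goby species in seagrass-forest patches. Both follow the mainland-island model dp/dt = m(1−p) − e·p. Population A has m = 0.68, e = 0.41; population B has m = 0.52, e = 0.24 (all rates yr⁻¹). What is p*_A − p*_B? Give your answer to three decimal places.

-0.060

A: p*_A = m/(m+e) = 0.68/1.0900 = 0.6239.
B: p*_B = 0.52/0.7600 = 0.6842.
p*_A − p*_B = 0.6239 − 0.6842 = -0.0604.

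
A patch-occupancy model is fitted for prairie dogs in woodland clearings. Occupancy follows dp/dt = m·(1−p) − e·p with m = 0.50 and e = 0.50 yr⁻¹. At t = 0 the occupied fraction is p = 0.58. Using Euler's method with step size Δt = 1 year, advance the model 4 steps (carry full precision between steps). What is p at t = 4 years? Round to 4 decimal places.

0.5000

Update rule: p ← p + [m·(1−p) − e·p]·Δt with Δt = 1.
t = 1: p = 0.58000 + (-0.08000) = 0.50000
t = 2: p = 0.50000 + (+0.00000) = 0.50000
t = 3: p = 0.50000 + (+0.00000) = 0.50000
t = 4: p = 0.50000 + (+0.00000) = 0.50000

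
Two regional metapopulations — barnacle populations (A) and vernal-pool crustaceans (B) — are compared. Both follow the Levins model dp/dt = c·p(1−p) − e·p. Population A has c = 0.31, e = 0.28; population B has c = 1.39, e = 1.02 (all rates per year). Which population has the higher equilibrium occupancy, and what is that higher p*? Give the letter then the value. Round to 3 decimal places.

B, 0.266

A: p*_A = 1 − 0.28/0.31 = 0.0968.
B: p*_B = 1 − 1.02/1.39 = 0.2662.
B is higher at 0.2662.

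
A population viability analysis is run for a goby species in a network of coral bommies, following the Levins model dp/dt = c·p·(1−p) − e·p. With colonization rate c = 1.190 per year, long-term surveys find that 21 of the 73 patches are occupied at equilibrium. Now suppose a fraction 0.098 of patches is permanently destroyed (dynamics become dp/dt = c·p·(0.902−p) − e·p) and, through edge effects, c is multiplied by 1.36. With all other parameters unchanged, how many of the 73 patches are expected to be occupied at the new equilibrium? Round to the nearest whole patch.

28

Observed p* = 21/73 = 0.28767.
Balance c(1−p*) = e gives e = 1.190×(1 − 0.28767) = 0.84767.
New p* = 0.902 − e/c = 0.902 − 0.84767/1.61840 = 0.37823.
Expected occupied = 73 × 0.37823 = 27.61 ≈ 28.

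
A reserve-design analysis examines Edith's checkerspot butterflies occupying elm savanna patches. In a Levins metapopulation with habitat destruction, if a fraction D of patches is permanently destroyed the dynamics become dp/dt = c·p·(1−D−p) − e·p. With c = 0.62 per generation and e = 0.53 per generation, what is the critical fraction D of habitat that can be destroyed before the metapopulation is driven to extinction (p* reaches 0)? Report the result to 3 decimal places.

The nontrivial equilibrium is p* = (1−D) − e/c; extinction occurs when this hits zero.
So D_crit = 1 − e/c = 1 − 0.53/0.62 = 1 − 0.8548 = 0.1452.
Note this equals the original equilibrium occupancy — the Levins extinction-debt result.

0.145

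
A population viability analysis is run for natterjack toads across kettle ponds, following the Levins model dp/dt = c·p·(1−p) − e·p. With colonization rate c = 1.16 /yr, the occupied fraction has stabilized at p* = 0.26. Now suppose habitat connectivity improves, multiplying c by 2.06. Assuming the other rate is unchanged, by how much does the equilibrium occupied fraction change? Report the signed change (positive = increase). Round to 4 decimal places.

0.3808

Balance c(1−p*) = e gives e = 1.16×(1 − 0.26000) = 0.85840.
New p* = 1 − e/c = 1 − 0.85840/2.38960 = 0.64078.
Δp* = 0.64078 − 0.26000 = +0.38078.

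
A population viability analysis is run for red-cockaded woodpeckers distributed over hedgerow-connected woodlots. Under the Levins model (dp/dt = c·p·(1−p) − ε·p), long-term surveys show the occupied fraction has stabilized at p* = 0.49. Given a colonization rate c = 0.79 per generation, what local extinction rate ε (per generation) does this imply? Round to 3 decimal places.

At equilibrium c(1−p*) = ε.
ε = 0.79 × (1 − 0.49) = 0.79 × 0.5100 = 0.4029.

0.403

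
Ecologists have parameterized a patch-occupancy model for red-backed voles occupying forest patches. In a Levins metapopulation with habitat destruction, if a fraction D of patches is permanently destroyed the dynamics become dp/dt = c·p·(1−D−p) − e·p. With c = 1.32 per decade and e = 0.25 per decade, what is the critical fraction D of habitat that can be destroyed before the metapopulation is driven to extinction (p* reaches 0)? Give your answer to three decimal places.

The nontrivial equilibrium is p* = (1−D) − e/c; extinction occurs when this hits zero.
So D_crit = 1 − e/c = 1 − 0.25/1.32 = 1 − 0.1894 = 0.8106.
Note this equals the original equilibrium occupancy — the Levins extinction-debt result.

0.811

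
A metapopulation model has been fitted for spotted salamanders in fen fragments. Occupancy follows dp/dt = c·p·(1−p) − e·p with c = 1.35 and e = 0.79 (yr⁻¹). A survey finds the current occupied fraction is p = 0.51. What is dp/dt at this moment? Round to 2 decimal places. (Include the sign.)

-0.07

Colonization term: c·p·(1−p) = 1.35×0.51×0.4900 = 0.33737.
Extinction term: e·p = 0.40290.
dp/dt = 0.33737 − 0.40290 = -0.06554.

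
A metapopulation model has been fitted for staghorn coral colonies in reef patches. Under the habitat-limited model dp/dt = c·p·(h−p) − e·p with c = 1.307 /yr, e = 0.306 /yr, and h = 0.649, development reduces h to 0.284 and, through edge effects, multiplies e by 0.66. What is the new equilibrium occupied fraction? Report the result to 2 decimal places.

0.13

Before: p* = h − e/c = 0.649 − 0.306/1.307 = 0.649 − 0.2341 = 0.4149.
After: c = 1.307, e = 0.20196, h = 0.284; p* = 0.284 − 0.20196/1.307 = 0.1295.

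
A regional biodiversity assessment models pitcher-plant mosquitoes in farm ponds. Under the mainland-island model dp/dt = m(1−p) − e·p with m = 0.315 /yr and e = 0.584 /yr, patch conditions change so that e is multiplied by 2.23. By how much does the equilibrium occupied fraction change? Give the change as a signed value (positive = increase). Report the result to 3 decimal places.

-0.156

Before: p* = 0.315/(0.315+0.584) = 0.3504.
After: m = 0.315, e = 1.30232; p* = 0.315/1.6173 = 0.1948.
Δp* = 0.1948 − 0.3504 = -0.1556.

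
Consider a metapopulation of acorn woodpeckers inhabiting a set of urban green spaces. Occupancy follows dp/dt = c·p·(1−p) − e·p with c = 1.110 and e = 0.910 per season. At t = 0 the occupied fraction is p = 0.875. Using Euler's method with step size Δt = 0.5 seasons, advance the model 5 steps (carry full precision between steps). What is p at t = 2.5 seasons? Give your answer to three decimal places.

0.304

Update rule: p ← p + [c·p·(1−p) − e·p]·Δt with Δt = 0.5.
t = 0.5: p = 0.87500 + (-0.33742) = 0.53758
t = 1: p = 0.53758 + (-0.10663) = 0.43095
t = 1.5: p = 0.43095 + (-0.05998) = 0.37097
t = 2: p = 0.37097 + (-0.03928) = 0.33169
t = 2.5: p = 0.33169 + (-0.02789) = 0.30380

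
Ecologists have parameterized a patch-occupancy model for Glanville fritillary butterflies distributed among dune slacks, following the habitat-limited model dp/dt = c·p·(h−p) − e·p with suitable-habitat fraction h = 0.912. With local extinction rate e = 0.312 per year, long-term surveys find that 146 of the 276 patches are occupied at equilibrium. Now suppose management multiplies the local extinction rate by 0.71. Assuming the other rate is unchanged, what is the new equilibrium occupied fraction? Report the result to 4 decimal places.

0.6401

Observed p* = 146/276 = 0.52899.
Balance c(h−p*) = e gives c = e/(0.912 − 0.52899) = 0.312/0.38301 = 0.81460.
New p* = 0.912 − e/c = 0.912 − 0.22152/0.81460 = 0.64006.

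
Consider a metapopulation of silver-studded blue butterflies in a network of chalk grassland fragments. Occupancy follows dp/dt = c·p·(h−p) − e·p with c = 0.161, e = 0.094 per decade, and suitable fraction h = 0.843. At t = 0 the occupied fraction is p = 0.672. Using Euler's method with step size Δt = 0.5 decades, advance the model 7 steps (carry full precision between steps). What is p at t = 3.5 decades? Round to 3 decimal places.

Update rule: p ← p + [c·p·(h−p) − e·p]·Δt with Δt = 0.5.
step 1: Δp = -0.02233, p = 0.64967
step 2: Δp = -0.02042, p = 0.62924
step 3: Δp = -0.01875, p = 0.61050
step 4: Δp = -0.01727, p = 0.59323
step 5: Δp = -0.01595, p = 0.57728
step 6: Δp = -0.01478, p = 0.56249
step 7: Δp = -0.01374, p = 0.54876

0.549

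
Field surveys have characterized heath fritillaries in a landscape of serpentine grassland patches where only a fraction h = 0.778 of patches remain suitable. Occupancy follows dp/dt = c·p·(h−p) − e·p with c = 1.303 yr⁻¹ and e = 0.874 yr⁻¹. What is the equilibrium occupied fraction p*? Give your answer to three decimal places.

0.107

Setting dp/dt = 0 and dividing by p* gives c·(h−p*) = e.
So p* = h − e/c = 0.778 − 0.874/1.303 = 0.778 − 0.6708 = 0.1072.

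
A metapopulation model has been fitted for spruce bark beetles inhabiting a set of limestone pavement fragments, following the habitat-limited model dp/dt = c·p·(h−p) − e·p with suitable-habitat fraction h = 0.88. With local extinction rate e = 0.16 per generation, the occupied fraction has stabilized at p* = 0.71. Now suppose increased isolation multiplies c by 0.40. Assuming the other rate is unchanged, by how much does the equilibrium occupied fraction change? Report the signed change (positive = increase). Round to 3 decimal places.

-0.255

Balance c(h−p*) = e gives c = e/(0.88 − 0.71000) = 0.16/0.17000 = 0.94118.
New p* = 0.88 − e/c = 0.88 − 0.16000/0.37647 = 0.45500.
Δp* = 0.45500 − 0.71000 = -0.25500.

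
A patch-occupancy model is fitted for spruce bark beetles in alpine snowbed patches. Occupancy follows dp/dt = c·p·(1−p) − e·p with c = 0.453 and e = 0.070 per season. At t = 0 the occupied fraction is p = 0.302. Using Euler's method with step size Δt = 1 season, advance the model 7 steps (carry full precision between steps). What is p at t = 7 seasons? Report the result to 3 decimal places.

Update rule: p ← p + [c·p·(1−p) − e·p]·Δt with Δt = 1.
step 1: Δp = +0.07435, p = 0.37635
step 2: Δp = +0.07998, p = 0.45633
step 3: Δp = +0.08044, p = 0.53677
step 4: Δp = +0.07506, p = 0.61184
step 5: Δp = +0.06476, p = 0.67659
step 6: Δp = +0.05176, p = 0.72835
step 7: Δp = +0.03864, p = 0.76700

0.767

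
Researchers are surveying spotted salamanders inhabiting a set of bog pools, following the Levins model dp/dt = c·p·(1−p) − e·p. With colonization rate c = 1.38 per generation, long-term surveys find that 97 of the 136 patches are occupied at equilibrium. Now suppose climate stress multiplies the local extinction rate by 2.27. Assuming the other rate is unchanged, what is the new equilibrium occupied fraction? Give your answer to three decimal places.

0.349

Observed p* = 97/136 = 0.71324.
Balance c(1−p*) = e gives e = 1.38×(1 − 0.71324) = 0.39573.
New p* = 1 − e/c = 1 − 0.89831/1.38000 = 0.34905.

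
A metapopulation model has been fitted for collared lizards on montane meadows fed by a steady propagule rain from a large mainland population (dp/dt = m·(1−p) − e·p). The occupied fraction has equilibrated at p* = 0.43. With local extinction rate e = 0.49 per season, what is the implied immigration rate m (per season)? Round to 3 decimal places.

At equilibrium m(1−p*) = e·p*, so m = e·p*/(1−p*).
m = 0.49 × 0.43 / 0.5700 = 0.2107/0.5700 = 0.3696.

0.370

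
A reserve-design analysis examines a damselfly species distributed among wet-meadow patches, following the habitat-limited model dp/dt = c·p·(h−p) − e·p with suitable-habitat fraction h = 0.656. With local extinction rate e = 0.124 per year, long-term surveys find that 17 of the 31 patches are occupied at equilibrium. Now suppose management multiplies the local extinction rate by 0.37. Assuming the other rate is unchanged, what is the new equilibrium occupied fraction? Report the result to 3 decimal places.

Observed p* = 17/31 = 0.54839.
Balance c(h−p*) = e gives c = e/(0.656 − 0.54839) = 0.124/0.10761 = 1.15231.
New p* = 0.656 − e/c = 0.656 − 0.04588/1.15231 = 0.61618.

0.616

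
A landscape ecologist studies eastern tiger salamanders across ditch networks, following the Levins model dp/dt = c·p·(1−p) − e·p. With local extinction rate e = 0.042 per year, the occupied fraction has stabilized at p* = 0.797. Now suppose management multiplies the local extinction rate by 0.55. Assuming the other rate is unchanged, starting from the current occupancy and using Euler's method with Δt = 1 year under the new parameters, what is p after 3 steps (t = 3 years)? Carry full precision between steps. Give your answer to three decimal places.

0.836

Balance c(1−p*) = e gives c = e/(1 − 0.79700) = 0.042/0.20300 = 0.20690.
Starting from p₀ = 0.79700; update p ← p + (dp/dt)·Δt with the new parameters.
p: 0.79700 → 0.81206  (Δp = +0.01506)
p: 0.81206 → 0.82488  (Δp = +0.01282)
p: 0.82488 → 0.83571  (Δp = +0.01083)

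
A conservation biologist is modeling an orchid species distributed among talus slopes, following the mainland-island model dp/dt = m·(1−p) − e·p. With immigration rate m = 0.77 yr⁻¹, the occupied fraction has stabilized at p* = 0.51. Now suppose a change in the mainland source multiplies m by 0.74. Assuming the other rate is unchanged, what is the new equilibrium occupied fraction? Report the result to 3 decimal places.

Balance m(1−p*) = e·p* gives e = m(1−p*)/p* = 0.77×0.49000/0.51000 = 0.73980.
New p* = m/(m+e) = 0.56980/(0.56980+0.73980) = 0.43509.

0.435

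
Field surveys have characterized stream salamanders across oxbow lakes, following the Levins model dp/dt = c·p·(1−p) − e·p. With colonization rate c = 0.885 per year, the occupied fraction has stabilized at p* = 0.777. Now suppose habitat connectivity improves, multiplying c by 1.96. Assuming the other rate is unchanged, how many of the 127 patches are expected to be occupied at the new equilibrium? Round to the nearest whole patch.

113

Balance c(1−p*) = e gives e = 0.885×(1 − 0.77700) = 0.19735.
New p* = 1 − e/c = 1 − 0.19735/1.73460 = 0.88623.
Expected occupied = 127 × 0.88623 = 112.55 ≈ 113.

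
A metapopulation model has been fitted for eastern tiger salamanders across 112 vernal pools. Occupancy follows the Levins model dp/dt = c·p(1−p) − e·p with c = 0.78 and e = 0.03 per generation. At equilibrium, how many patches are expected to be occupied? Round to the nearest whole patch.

p* = 1 − e/c = 1 − 0.03/0.78 = 0.9615.
Expected occupied patches = N × p* = 112 × 0.9615 = 107.69 ≈ 108.

108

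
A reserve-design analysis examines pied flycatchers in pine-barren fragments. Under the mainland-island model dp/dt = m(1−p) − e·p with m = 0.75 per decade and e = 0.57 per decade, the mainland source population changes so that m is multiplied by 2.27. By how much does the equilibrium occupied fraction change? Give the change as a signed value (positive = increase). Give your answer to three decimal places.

0.181

Before: p* = 0.75/(0.75+0.57) = 0.5682.
After: m = 1.7025, e = 0.57; p* = 1.7025/2.2725 = 0.7492.
Δp* = 0.7492 − 0.5682 = +0.1810.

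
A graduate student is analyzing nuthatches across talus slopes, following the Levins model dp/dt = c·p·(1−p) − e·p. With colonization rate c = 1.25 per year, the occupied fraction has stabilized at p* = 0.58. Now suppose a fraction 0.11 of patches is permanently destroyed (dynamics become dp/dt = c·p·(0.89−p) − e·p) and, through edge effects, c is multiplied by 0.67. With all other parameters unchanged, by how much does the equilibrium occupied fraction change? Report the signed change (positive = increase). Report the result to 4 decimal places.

-0.3169

Balance c(1−p*) = e gives e = 1.25×(1 − 0.58000) = 0.52500.
New p* = 0.89 − e/c = 0.89 − 0.52500/0.83750 = 0.26313.
Δp* = 0.26313 − 0.58000 = -0.31687.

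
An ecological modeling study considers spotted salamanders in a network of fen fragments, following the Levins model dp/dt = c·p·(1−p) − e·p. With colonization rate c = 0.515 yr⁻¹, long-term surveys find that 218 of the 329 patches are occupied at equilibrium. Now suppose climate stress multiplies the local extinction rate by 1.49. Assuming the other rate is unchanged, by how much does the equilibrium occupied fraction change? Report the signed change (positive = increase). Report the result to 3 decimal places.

-0.165

Observed p* = 218/329 = 0.66261.
Balance c(1−p*) = e gives e = 0.515×(1 − 0.66261) = 0.17376.
New p* = 1 − e/c = 1 − 0.25890/0.51500 = 0.49728.
Δp* = 0.49728 − 0.66261 = -0.16533.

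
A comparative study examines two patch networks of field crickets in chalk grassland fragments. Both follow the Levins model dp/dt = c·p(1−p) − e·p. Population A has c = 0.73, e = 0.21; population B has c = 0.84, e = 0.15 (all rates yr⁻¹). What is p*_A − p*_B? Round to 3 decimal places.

-0.109

A: p*_A = 1 − 0.21/0.73 = 0.7123.
B: p*_B = 1 − 0.15/0.84 = 0.8214.
p*_A − p*_B = 0.7123 − 0.8214 = -0.1091.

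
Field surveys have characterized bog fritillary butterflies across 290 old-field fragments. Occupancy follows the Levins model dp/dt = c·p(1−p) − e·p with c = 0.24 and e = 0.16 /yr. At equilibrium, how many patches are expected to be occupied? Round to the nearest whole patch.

p* = 1 − e/c = 1 − 0.16/0.24 = 0.3333.
Expected occupied patches = N × p* = 290 × 0.3333 = 96.67 ≈ 97.

97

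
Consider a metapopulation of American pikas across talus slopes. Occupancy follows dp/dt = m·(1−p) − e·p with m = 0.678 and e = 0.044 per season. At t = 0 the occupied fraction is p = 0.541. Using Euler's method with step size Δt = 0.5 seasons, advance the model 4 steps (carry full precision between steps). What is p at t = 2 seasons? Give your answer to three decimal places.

Update rule: p ← p + [m·(1−p) − e·p]·Δt with Δt = 0.5.
p: 0.54100 → 0.68470  (Δp = +0.14370)
p: 0.68470 → 0.77652  (Δp = +0.09182)
p: 0.77652 → 0.83520  (Δp = +0.05868)
p: 0.83520 → 0.87269  (Δp = +0.03749)

0.873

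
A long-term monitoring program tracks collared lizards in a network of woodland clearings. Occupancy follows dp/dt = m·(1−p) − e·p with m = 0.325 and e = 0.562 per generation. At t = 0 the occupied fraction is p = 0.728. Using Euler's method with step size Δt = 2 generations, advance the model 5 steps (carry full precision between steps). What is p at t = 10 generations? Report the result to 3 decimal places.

Update rule: p ← p + [m·(1−p) − e·p]·Δt with Δt = 2.
  1  |  dp/dt·Δt = -0.641472  |  p_1 = 0.086528
  2  |  dp/dt·Δt = +0.496499  |  p_2 = 0.583027
  3  |  dp/dt·Δt = -0.384290  |  p_3 = 0.198737
  4  |  dp/dt·Δt = +0.297441  |  p_4 = 0.496178
  5  |  dp/dt·Δt = -0.230219  |  p_5 = 0.265958

0.266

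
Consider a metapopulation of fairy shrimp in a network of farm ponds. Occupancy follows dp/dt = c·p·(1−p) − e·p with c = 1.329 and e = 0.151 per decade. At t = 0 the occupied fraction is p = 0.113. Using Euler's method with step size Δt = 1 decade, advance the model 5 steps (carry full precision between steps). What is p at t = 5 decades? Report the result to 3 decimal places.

Update rule: p ← p + [c·p·(1−p) − e·p]·Δt with Δt = 1.
t = 1: p = 0.11300 + (+0.11614) = 0.22914
t = 2: p = 0.22914 + (+0.20015) = 0.42929
t = 3: p = 0.42929 + (+0.26078) = 0.69008
t = 4: p = 0.69008 + (+0.18003) = 0.87011
t = 5: p = 0.87011 + (+0.01882) = 0.88893

0.889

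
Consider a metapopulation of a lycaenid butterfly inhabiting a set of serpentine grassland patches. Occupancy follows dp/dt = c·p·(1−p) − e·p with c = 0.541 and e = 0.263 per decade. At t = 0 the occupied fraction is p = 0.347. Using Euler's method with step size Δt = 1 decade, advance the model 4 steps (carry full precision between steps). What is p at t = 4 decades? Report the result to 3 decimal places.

Update rule: p ← p + [c·p·(1−p) − e·p]·Δt with Δt = 1.
step 1: Δp = +0.03132, p = 0.37832
step 2: Δp = +0.02774, p = 0.40607
step 3: Δp = +0.02368, p = 0.42975
step 4: Δp = +0.01956, p = 0.44930

0.449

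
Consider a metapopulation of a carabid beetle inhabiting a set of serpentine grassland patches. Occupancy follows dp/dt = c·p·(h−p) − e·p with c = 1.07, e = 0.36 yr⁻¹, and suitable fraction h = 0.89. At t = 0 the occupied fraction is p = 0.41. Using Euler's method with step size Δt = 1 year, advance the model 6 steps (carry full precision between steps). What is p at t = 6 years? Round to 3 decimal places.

Update rule: p ← p + [c·p·(h−p) − e·p]·Δt with Δt = 1.
t = 1: p = 0.41000 + (+0.06298) = 0.47298
t = 2: p = 0.47298 + (+0.04078) = 0.51375
t = 3: p = 0.51375 + (+0.02188) = 0.53563
t = 4: p = 0.53563 + (+0.01027) = 0.54590
t = 5: p = 0.54590 + (+0.00447) = 0.55037
t = 6: p = 0.55037 + (+0.00187) = 0.55224

0.552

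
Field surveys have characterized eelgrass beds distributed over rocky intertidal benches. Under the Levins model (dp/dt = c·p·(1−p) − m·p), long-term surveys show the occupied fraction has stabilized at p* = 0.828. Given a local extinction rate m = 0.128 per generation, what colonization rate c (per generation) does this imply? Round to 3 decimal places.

At equilibrium c(1−p*) = m, so c = m/(1−p*).
c = 0.128/(1 − 0.828) = 0.128/0.1720 = 0.7442.

0.744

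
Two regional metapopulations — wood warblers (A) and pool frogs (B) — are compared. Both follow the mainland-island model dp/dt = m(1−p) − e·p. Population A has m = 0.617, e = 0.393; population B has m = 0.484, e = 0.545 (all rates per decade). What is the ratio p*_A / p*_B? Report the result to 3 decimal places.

1.299

A: p*_A = m/(m+e) = 0.617/1.0100 = 0.6109.
B: p*_B = 0.484/1.0290 = 0.4704.
p*_A / p*_B = 0.6109/0.4704 = 1.2988.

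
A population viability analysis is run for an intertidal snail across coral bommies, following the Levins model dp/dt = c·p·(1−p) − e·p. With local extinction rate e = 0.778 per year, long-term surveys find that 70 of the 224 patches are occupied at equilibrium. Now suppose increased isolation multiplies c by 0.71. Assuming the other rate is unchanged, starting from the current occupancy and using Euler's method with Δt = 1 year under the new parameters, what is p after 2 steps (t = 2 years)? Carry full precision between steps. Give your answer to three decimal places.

0.201

Observed p* = 70/224 = 0.31250.
Balance c(1−p*) = e gives c = e/(1 − 0.31250) = 0.778/0.68750 = 1.13164.
Starting from p₀ = 0.31250; update p ← p + (dp/dt)·Δt with the new parameters.
t = 1: p = 0.31250 + (-0.07051) = 0.24199
t = 2: p = 0.24199 + (-0.04089) = 0.20110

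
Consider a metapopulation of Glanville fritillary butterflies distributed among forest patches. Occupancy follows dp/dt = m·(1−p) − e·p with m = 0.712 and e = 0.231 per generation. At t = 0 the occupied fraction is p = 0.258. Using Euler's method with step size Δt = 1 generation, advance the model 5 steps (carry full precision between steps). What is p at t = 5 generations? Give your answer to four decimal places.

Update rule: p ← p + [m·(1−p) − e·p]·Δt with Δt = 1.
step 1: Δp = +0.46871, p = 0.72671
step 2: Δp = +0.02672, p = 0.75342
step 3: Δp = +0.00152, p = 0.75495
step 4: Δp = +0.00009, p = 0.75503
step 5: Δp = +0.00000, p = 0.75504

0.7550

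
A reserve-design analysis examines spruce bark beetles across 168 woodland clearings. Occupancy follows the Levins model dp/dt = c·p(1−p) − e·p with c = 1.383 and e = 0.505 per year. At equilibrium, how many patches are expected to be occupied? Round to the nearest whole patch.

107

p* = 1 − e/c = 1 − 0.505/1.383 = 0.6349.
Expected occupied patches = N × p* = 168 × 0.6349 = 106.66 ≈ 107.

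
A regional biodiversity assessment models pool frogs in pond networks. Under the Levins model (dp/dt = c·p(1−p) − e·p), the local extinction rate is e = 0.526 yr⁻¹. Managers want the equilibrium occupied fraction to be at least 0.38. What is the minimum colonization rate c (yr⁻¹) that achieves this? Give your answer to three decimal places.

p* = 1 − e/c ≥ 0.38 requires e/c ≤ 0.6200, i.e. c ≥ e/0.6200.
c_min = 0.526/0.6200 = 0.8484.

0.848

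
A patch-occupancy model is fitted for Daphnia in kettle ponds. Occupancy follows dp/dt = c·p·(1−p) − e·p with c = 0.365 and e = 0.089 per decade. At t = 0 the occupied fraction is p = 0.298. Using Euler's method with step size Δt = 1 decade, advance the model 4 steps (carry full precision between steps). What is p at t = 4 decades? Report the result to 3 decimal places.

Update rule: p ← p + [c·p·(1−p) − e·p]·Δt with Δt = 1.
p: 0.29800 → 0.34783  (Δp = +0.04983)
p: 0.34783 → 0.39968  (Δp = +0.05184)
p: 0.39968 → 0.45168  (Δp = +0.05201)
p: 0.45168 → 0.50188  (Δp = +0.05020)

0.502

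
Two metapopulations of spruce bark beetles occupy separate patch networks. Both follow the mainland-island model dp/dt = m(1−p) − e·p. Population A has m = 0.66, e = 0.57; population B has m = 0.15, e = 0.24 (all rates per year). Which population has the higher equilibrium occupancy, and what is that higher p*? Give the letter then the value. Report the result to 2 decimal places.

A, 0.54

A: p*_A = m/(m+e) = 0.66/1.2300 = 0.5366.
B: p*_B = 0.15/0.3900 = 0.3846.
A is higher at 0.5366.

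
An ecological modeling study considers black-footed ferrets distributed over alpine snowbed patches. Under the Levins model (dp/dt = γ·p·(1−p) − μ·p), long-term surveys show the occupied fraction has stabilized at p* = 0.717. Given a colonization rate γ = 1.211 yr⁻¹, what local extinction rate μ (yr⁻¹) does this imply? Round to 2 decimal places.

At equilibrium γ(1−p*) = μ.
μ = 1.211 × (1 − 0.717) = 1.211 × 0.2830 = 0.3427.

0.34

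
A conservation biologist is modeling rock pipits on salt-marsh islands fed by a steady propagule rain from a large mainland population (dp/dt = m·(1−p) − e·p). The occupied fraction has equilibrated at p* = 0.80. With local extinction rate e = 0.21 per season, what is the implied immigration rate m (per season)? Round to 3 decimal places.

0.840

At equilibrium m(1−p*) = e·p*, so m = e·p*/(1−p*).
m = 0.21 × 0.80 / 0.2000 = 0.1680/0.2000 = 0.8400.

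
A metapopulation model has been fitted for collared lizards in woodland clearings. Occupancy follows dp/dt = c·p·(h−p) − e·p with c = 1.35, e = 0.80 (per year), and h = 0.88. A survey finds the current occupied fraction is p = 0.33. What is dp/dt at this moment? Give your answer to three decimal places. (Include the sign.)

Colonization term: c·p·(h−p) = 1.35×0.33×0.5500 = 0.24503.
Extinction term: e·p = 0.26400.
dp/dt = 0.24503 − 0.26400 = -0.01897.

-0.019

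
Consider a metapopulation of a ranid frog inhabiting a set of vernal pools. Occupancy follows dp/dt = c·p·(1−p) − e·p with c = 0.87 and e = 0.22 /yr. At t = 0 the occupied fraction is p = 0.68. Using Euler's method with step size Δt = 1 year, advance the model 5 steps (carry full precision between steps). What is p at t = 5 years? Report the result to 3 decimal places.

0.747

Update rule: p ← p + [c·p·(1−p) − e·p]·Δt with Δt = 1.
p: 0.68000 → 0.71971  (Δp = +0.03971)
p: 0.71971 → 0.73688  (Δp = +0.01717)
p: 0.73688 → 0.74345  (Δp = +0.00657)
p: 0.74345 → 0.74583  (Δp = +0.00238)
p: 0.74583 → 0.74667  (Δp = +0.00084)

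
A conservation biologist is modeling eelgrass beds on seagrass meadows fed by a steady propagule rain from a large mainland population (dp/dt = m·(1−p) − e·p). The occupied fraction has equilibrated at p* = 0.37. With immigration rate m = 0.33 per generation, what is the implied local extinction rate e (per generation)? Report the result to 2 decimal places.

At equilibrium m(1−p*) = e·p*, so e = m(1−p*)/p*.
e = 0.33 × 0.6300 / 0.37 = 0.5619.

0.56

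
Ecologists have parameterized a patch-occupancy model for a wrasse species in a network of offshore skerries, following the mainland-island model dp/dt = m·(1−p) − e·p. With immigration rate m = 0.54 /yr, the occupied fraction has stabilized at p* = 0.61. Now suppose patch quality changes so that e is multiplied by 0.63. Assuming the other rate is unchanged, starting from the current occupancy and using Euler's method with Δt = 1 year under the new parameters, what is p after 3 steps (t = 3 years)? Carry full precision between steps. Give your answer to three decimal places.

0.711

Balance m(1−p*) = e·p* gives e = m(1−p*)/p* = 0.54×0.39000/0.61000 = 0.34525.
Starting from p₀ = 0.61000; update p ← p + (dp/dt)·Δt with the new parameters.
p: 0.61000 → 0.68792  (Δp = +0.07792)
p: 0.68792 → 0.70682  (Δp = +0.01890)
p: 0.70682 → 0.71140  (Δp = +0.00458)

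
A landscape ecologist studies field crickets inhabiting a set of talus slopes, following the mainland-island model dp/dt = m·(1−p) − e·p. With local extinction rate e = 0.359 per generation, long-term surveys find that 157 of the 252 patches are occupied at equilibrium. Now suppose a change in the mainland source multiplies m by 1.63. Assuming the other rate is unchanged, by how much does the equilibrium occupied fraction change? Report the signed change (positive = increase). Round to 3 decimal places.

Observed p* = 157/252 = 0.62302.
Balance m(1−p*) = e·p* gives m = e·p*/(1−p*) = 0.359×0.62302/0.37698 = 0.59331.
New p* = m/(m+e) = 0.96710/(0.96710+0.35900) = 0.72928.
Δp* = 0.72928 − 0.62302 = +0.10626.

0.106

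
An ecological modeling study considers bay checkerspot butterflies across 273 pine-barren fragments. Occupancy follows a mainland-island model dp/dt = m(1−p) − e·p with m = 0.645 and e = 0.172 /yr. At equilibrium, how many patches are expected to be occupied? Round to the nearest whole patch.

216

p* = m/(m+e) = 0.645/0.8170 = 0.7895.
Expected occupied patches = N × p* = 273 × 0.7895 = 215.53 ≈ 216.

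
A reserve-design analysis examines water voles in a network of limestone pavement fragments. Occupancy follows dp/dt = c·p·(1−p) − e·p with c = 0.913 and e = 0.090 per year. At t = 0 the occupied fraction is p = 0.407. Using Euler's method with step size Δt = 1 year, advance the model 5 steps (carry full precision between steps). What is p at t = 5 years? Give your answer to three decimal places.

0.900

Update rule: p ← p + [c·p·(1−p) − e·p]·Δt with Δt = 1.
t = 1: p = 0.40700 + (+0.18372) = 0.59072
t = 2: p = 0.59072 + (+0.16757) = 0.75829
t = 3: p = 0.75829 + (+0.09909) = 0.85739
t = 4: p = 0.85739 + (+0.03447) = 0.89186
t = 5: p = 0.89186 + (+0.00779) = 0.89965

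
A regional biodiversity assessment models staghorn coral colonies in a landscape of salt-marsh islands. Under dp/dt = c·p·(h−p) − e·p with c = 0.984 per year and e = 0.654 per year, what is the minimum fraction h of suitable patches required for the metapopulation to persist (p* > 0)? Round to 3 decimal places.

0.665

p* = h − e/c is positive only when h > e/c.
h_min = e/c = 0.654/0.984 = 0.6646.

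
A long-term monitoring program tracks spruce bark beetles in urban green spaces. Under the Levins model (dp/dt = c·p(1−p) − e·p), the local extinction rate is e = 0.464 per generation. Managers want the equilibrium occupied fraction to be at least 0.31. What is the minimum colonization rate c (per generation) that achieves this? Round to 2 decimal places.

0.67

p* = 1 − e/c ≥ 0.31 requires e/c ≤ 0.6900, i.e. c ≥ e/0.6900.
c_min = 0.464/0.6900 = 0.6725.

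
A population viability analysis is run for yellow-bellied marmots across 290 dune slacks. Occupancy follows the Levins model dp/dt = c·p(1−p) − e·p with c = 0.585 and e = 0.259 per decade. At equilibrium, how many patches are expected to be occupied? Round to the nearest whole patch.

162

p* = 1 − e/c = 1 − 0.259/0.585 = 0.5573.
Expected occupied patches = N × p* = 290 × 0.5573 = 161.61 ≈ 162.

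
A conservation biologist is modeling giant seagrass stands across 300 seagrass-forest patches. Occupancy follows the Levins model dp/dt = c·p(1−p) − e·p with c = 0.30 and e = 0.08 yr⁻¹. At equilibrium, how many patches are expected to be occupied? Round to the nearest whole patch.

p* = 1 − e/c = 1 − 0.08/0.30 = 0.7333.
Expected occupied patches = N × p* = 300 × 0.7333 = 220.00 ≈ 220.

220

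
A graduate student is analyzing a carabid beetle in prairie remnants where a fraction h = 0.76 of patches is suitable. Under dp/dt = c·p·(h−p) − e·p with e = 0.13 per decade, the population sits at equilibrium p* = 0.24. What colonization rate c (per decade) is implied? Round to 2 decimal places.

At equilibrium c(h−p*) = e, so c = e/(h−p*).
c = 0.13/(0.76 − 0.24) = 0.13/0.5200 = 0.2500.

0.25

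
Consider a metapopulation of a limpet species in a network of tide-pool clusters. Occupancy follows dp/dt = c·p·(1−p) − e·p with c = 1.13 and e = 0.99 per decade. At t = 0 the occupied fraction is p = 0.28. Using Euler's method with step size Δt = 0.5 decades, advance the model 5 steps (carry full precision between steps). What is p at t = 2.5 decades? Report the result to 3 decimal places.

0.199

Update rule: p ← p + [c·p·(1−p) − e·p]·Δt with Δt = 0.5.
  1  |  dp/dt·Δt = -0.024696  |  p_1 = 0.255304
  2  |  dp/dt·Δt = -0.018955  |  p_2 = 0.236349
  3  |  dp/dt·Δt = -0.015017  |  p_3 = 0.221332
  4  |  dp/dt·Δt = -0.012185  |  p_4 = 0.209147
  5  |  dp/dt·Δt = -0.010074  |  p_5 = 0.199073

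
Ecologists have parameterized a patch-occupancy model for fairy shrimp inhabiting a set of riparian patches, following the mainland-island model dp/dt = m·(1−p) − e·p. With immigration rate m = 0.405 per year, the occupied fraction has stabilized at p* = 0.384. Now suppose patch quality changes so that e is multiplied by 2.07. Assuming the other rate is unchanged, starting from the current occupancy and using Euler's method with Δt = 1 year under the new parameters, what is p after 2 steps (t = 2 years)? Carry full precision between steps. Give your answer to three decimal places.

0.317

Balance m(1−p*) = e·p* gives e = m(1−p*)/p* = 0.405×0.61600/0.38400 = 0.64969.
Starting from p₀ = 0.38400; update p ← p + (dp/dt)·Δt with the new parameters.
step 1: Δp = -0.26694, p = 0.11706
step 2: Δp = +0.20017, p = 0.31722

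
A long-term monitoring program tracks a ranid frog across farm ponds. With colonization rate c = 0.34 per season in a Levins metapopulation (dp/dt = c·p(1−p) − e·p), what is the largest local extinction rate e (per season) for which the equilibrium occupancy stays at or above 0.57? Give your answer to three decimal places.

0.146

1 − e/c ≥ 0.57 ⇒ e ≤ c(1 − 0.57) = 0.34 × 0.4300.
e_max = 0.1462.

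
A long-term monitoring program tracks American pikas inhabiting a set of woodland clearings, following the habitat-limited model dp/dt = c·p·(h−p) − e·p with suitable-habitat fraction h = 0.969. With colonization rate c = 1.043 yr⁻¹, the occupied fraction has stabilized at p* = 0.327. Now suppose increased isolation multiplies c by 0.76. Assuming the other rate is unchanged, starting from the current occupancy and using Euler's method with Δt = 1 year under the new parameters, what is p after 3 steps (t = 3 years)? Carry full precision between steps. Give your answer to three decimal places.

Balance c(h−p*) = e gives e = 1.043×(0.969 − 0.32700) = 0.66961.
Starting from p₀ = 0.32700; update p ← p + (dp/dt)·Δt with the new parameters.
step 1: Δp = -0.05255, p = 0.27445
step 2: Δp = -0.03267, p = 0.24178
step 3: Δp = -0.02252, p = 0.21925

0.219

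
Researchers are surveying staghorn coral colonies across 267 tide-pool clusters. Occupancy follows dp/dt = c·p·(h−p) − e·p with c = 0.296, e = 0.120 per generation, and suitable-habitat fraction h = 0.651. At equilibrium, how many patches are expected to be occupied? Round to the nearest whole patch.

66

p* = h − e/c = 0.651 − 0.4054 = 0.2456.
Expected occupied patches = N × p* = 267 × 0.2456 = 65.57 ≈ 66.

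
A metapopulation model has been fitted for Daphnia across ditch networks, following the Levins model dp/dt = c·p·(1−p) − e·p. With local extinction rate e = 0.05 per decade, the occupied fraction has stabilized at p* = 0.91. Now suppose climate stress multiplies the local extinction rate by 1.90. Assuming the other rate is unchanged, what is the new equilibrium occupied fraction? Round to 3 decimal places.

Balance c(1−p*) = e gives c = e/(1 − 0.91000) = 0.05/0.09000 = 0.55556.
New p* = 1 − e/c = 1 − 0.09500/0.55556 = 0.82900.

0.829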